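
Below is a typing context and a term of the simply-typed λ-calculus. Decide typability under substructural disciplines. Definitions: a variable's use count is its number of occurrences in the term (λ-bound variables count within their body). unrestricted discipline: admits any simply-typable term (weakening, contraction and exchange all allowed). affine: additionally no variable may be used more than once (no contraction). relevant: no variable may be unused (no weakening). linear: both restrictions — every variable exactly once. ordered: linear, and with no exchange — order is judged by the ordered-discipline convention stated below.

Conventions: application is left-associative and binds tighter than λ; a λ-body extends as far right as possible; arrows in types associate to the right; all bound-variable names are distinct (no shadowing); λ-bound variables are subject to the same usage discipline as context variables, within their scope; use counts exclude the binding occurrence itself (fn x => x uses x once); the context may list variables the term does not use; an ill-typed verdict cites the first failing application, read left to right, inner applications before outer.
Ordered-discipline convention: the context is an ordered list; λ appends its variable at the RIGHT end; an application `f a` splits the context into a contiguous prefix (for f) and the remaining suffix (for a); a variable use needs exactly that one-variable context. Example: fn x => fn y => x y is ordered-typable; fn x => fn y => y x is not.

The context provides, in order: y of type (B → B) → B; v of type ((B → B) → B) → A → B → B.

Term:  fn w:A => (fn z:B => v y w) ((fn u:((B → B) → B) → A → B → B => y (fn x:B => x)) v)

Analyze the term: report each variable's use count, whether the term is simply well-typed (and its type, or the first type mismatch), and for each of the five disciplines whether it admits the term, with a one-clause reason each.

counts: y ×2, v ×2, w (bound) ×1, z (bound) ×0, u (bound) ×0, x (bound) ×1
uses in reading order: v, y, w, y, x, v
typing: the term checks, with type A → B → B
ordered ✗ (uses contraction: y ×2, v ×2; needs weakening: z, u unused)
linear ✗ (uses contraction: y ×2, v ×2; needs weakening: z, u unused)
affine ✗ (uses contraction: y ×2, v ×2)
relevant ✗ (needs weakening: z, u unused)
unrestricted ✓ (typability at A → B → B is all that's needed)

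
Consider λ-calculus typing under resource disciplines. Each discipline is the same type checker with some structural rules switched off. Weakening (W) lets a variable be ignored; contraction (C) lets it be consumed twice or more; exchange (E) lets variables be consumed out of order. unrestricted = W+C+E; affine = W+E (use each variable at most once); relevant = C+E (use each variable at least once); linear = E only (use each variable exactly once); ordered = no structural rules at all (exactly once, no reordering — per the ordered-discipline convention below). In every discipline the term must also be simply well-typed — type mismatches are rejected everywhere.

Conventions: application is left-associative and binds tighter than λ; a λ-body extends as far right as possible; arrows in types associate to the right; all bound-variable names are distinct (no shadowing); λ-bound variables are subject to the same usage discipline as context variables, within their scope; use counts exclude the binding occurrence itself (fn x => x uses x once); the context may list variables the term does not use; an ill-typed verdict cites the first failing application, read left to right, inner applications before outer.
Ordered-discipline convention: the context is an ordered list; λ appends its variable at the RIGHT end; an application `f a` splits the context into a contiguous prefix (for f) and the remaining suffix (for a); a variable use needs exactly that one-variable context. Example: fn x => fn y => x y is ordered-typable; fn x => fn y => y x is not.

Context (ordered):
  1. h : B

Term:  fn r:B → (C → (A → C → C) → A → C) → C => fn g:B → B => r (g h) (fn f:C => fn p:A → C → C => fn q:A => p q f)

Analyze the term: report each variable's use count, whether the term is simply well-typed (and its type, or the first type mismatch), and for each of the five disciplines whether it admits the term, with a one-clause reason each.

use counts: h: 1; r (bound): 1; g (bound): 1; f (bound): 1; p (bound): 1; q (bound): 1
use order (left to right): r, g, h, p, q, f
typing: well-typed — term : (B → (C → (A → C → C) → A → C) → C) → (B → B) → C
ordered ✗ (needs exchange: uses follow r, g, h, p, q, f)
linear ✓ (each of h, r, g, f, p, q used exactly once)
affine ✓ (none of h, r, g, f, p, q used more than once)
relevant ✓ (every one of h, r, g, f, p, q appears)
unrestricted ✓ (typability at (B → (C → (A → C → C) → A → C) → C) → (B → B) → C is all that's needed)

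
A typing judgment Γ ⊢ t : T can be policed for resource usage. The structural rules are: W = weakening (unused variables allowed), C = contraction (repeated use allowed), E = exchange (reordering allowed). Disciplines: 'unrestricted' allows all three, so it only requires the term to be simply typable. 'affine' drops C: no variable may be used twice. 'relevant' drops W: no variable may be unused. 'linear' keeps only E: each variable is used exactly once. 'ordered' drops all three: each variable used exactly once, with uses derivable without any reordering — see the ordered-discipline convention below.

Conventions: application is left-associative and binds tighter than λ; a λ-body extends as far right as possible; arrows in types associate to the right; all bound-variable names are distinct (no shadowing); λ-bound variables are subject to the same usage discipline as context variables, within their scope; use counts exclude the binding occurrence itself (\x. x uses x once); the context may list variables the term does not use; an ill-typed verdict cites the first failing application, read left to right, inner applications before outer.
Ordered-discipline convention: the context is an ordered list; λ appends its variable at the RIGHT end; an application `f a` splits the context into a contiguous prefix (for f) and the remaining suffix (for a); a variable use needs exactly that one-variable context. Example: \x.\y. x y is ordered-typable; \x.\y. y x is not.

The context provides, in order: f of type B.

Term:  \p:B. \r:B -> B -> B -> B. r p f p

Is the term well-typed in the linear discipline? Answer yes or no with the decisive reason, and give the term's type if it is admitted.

no — p ×2 used more than once (contraction)
use counts: f=1, p (λ-bound)=2, r (λ-bound)=1
use order (left to right): r, p, f, p
typing: the term checks, with type B -> (B -> B -> B -> B) -> B
per-discipline verdicts: ordered ✗; linear ✗; affine ✗; relevant ✓; unrestricted ✓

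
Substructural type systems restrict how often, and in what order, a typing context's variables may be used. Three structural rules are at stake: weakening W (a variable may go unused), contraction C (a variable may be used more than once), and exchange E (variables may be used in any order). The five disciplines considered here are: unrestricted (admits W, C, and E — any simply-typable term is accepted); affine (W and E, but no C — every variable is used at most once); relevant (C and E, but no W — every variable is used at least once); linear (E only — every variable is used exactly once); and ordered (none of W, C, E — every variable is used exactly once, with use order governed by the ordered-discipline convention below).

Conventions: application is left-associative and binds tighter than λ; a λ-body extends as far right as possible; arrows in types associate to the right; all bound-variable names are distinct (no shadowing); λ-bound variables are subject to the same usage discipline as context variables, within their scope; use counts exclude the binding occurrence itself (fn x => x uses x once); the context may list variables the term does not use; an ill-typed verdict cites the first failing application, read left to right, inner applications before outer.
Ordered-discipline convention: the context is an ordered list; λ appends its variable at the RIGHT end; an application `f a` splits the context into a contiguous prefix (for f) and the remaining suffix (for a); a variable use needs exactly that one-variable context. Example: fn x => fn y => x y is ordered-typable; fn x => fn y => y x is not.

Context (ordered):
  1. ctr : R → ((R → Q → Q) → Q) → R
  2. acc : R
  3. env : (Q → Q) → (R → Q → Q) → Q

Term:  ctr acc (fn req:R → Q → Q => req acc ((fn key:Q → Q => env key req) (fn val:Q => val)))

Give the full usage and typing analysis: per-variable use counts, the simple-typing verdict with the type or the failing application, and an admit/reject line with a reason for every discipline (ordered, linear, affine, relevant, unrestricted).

use counts: ctr: 1, acc: 2, env: 1, req (bound): 2, key (bound): 1, val (bound): 1
order of uses: ctr, acc, req, acc, env, key, req, val
typing: well-typed at R
ordered: ✗ — repeated use of acc ×2, req ×2
linear: ✗ — repeated use of acc ×2, req ×2
affine: ✗ — repeated use of acc ×2, req ×2
relevant: ✓ — at least one use each (ctr, acc, env, req, key, val)
unrestricted: ✓ — simply typable at R; W, C, E all held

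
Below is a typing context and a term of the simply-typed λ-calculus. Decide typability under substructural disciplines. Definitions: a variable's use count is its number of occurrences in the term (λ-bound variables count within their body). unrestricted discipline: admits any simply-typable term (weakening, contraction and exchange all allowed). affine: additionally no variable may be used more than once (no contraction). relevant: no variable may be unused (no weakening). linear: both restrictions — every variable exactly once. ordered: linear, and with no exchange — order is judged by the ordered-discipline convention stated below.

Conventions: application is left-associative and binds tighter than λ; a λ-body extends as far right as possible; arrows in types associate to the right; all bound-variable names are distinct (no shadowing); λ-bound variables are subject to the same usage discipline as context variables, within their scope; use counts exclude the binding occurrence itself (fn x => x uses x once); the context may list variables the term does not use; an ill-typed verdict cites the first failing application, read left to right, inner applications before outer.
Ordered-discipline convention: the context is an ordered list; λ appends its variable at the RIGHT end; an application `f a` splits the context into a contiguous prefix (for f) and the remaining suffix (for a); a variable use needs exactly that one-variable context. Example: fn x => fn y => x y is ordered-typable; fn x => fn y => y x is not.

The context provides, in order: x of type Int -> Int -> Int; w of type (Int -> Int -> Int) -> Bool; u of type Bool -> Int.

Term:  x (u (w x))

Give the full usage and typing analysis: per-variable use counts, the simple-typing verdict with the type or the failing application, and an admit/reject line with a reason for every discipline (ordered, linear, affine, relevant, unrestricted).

variable uses: x: 2×; w: 1×; u: 1×
uses in reading order: x, u, w, x
typing: well-typed at Int -> Int
ordered ✗ (uses contraction: x ×2)
linear ✗ (uses contraction: x ×2)
affine ✗ (uses contraction: x ×2)
relevant ✓ (x, w, u: all used, weakening unneeded)
unrestricted ✓ (typability at Int -> Int is all that's needed)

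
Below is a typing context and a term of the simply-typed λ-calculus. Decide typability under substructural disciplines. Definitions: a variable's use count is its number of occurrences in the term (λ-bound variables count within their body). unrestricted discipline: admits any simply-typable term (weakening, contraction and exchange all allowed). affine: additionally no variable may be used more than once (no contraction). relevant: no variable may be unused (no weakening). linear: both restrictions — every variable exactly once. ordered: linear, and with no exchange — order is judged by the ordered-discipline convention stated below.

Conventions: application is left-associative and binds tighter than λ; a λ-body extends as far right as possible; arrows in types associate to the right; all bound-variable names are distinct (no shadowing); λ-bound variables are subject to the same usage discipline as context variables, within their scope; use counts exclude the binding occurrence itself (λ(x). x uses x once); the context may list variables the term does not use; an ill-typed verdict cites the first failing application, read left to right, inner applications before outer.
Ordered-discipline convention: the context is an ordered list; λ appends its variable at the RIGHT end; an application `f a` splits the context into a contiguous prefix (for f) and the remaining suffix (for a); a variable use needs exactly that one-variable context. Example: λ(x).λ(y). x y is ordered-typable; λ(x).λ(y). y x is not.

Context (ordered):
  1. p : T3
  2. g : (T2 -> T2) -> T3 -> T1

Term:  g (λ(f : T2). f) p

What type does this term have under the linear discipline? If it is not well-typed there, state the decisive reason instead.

term : T1
usage: p=1; g=1; f [bound]=1
uses in reading order: g, f, p
typing: the term checks, with type T1
all disciplines: ordered ✗ | linear ✓ | affine ✓ | relevant ✓ | unrestricted ✓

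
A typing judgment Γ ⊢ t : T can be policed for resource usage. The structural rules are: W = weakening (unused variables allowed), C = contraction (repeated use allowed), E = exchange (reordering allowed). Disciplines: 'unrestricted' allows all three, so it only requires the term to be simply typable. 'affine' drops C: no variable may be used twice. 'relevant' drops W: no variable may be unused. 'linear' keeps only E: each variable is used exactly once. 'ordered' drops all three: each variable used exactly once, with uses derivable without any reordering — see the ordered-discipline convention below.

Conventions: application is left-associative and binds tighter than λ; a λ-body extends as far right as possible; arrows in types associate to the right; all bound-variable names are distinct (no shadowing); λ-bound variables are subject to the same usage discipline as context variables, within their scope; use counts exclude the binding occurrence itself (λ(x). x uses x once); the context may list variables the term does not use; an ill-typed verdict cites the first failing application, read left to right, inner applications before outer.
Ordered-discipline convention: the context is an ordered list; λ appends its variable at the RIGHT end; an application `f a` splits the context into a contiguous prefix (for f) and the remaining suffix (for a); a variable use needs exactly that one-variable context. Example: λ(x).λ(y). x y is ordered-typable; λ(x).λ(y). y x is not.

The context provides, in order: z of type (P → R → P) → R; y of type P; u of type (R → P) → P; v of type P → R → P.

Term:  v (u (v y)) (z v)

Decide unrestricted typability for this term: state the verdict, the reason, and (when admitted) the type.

yes — simply typable at P; W, C, E all held; term : P
variable uses: z: 1, y: 1, u: 1, v: 3
uses in reading order: v, u, v, y, z, v
typing: the term checks, with type P
per-discipline verdicts: ordered ✗, linear ✗, affine ✗, relevant ✓, unrestricted ✓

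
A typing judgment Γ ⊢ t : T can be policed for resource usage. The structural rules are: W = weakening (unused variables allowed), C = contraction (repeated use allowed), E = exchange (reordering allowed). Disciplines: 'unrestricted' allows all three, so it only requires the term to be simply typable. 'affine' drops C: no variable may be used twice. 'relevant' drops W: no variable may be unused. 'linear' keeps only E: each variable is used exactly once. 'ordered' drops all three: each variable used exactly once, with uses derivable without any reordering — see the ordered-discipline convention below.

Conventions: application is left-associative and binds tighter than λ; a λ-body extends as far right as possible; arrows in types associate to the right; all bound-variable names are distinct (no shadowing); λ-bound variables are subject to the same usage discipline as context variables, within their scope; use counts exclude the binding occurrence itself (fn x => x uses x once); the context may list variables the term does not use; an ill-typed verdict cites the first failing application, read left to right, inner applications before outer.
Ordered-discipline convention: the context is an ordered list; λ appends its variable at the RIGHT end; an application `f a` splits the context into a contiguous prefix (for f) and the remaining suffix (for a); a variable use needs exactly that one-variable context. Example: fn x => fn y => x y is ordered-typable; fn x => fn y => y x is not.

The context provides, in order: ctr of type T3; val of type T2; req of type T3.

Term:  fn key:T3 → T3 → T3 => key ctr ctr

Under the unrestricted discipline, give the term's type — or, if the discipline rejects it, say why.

term : (T3 → T3 → T3) → T3
use counts: ctr: 2×; val: 0×; req: 0×; key [bound]: 1×
order of uses: key, ctr, ctr
typing: well-typed at (T3 → T3 → T3) → T3
across the five disciplines: ordered ✗; linear ✗; affine ✗; relevant ✗; unrestricted ✓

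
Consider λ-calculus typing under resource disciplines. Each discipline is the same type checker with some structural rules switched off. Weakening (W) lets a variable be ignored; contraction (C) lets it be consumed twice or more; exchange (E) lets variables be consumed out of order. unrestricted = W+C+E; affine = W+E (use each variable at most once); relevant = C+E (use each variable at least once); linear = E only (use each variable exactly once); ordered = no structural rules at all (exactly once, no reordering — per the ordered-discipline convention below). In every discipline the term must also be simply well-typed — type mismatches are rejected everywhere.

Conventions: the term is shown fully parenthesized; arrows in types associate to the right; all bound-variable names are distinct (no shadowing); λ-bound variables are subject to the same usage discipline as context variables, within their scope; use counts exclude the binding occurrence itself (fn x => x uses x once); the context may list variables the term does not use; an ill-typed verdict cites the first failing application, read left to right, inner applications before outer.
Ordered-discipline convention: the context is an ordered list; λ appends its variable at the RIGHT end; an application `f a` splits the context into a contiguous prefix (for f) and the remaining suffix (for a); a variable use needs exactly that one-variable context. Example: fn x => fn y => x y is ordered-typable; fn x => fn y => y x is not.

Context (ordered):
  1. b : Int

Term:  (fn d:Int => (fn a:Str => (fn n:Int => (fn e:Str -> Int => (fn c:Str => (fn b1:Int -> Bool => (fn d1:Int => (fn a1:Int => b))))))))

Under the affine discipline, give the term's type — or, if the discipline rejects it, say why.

term : Int -> Str -> Int -> (Str -> Int) -> Str -> (Int -> Bool) -> Int -> Int -> Int
counts: b: 1×; d (λ-bound): 0×; a (λ-bound): 0×; n (λ-bound): 0×; e (λ-bound): 0×; c (λ-bound): 0×; b1 (λ-bound): 0×; d1 (λ-bound): 0×; a1 (λ-bound): 0×
order of uses: b
typing: well-typed — term : Int -> Str -> Int -> (Str -> Int) -> Str -> (Int -> Bool) -> Int -> Int -> Int
summary: ordered ✗, linear ✗, affine ✓, relevant ✗, unrestricted ✓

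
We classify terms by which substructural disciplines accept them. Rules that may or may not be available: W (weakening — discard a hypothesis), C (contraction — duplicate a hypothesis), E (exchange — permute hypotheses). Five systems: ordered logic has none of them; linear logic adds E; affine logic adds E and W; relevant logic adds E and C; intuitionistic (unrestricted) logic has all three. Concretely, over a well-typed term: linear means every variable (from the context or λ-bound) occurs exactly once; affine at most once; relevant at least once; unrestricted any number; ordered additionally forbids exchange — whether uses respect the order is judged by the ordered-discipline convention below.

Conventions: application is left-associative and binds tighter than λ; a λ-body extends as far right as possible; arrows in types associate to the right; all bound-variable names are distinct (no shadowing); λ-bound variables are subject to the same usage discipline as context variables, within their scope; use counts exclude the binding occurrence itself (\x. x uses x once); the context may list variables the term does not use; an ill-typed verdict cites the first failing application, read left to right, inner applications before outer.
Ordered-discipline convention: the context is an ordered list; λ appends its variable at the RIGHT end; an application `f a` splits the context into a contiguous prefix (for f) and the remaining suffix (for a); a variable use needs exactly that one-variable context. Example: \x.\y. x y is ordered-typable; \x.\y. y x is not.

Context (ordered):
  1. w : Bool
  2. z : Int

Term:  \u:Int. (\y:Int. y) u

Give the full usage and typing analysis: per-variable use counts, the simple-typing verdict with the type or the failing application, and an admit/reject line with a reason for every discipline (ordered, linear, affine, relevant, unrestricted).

counts: w=0, z=0, u (λ-bound)=1, y (λ-bound)=1
order of uses: y, u
typing: the term checks, with type Int -> Int
ordered ✗ (w, z never used (weakening))
linear ✗ (w, z never used (weakening))
affine ✓ (w, z, u, y: no repeats, contraction unneeded)
relevant ✗ (w, z never used (weakening))
unrestricted ✓ (simply typable at Int -> Int; W, C, E all held)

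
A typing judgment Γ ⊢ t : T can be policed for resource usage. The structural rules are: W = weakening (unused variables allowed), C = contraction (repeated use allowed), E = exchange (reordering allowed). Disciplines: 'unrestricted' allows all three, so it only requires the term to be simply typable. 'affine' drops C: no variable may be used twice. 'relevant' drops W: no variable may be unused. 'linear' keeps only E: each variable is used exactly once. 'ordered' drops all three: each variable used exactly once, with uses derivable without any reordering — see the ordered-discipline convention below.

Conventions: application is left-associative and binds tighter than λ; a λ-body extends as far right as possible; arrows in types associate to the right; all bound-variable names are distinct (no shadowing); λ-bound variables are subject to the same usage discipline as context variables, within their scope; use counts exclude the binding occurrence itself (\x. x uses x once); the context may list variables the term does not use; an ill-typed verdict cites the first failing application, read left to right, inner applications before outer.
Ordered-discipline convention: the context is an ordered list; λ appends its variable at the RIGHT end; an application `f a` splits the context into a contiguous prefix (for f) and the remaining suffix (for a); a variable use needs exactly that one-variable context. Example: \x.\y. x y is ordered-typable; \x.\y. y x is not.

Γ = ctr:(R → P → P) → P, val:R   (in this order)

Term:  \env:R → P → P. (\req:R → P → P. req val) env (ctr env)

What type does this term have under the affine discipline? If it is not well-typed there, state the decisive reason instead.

not well-typed under affine — repeated use of env ×2
counts: ctr: 1×; val: 1×; env (λ-bound): 2×; req (λ-bound): 1×
use order (left to right): req, val, env, ctr, env
typing: well-typed at (R → P → P) → P
across the five disciplines: ordered ✗ · linear ✗ · affine ✗ · relevant ✓ · unrestricted ✓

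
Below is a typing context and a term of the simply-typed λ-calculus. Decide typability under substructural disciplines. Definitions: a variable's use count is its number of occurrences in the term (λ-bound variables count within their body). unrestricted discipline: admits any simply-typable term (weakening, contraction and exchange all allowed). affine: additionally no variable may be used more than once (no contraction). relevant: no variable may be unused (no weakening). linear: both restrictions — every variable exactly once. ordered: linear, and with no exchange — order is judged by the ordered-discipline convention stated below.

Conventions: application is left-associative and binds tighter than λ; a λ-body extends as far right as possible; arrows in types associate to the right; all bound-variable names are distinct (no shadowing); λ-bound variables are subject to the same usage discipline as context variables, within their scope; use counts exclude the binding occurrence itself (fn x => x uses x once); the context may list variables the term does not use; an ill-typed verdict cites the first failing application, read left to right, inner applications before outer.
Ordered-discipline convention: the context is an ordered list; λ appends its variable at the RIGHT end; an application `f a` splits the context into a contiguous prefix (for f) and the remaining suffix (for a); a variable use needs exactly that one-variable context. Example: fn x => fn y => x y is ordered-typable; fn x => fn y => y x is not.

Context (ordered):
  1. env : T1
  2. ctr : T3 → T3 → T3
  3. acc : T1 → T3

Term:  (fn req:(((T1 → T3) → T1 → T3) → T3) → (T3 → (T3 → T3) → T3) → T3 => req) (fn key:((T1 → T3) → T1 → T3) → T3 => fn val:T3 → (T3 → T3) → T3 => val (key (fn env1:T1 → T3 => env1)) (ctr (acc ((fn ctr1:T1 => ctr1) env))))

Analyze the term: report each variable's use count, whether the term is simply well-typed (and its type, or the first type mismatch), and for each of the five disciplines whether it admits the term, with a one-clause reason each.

usage: env: 1; ctr: 1; acc: 1; req (bound): 1; key (bound): 1; val (bound): 1; env1 (bound): 1; ctr1 (bound): 1
uses in reading order: req, val, key, env1, ctr, acc, ctr1, env
typing: ✓ — (((T1 → T3) → T1 → T3) → T3) → (T3 → (T3 → T3) → T3) → T3
ordered: ✗, use order req, val, key, env1, ctr, acc, ctr1, env needs exchange
linear: ✓, single use per variable (env, ctr, acc, req, key, val, env1, ctr1)
affine: ✓, env, ctr, acc, req, key, val, env1, ctr1: no repeats, contraction unneeded
relevant: ✓, env, ctr, acc, req, key, val, env1, ctr1: all used, weakening unneeded
unrestricted: ✓, typability at (((T1 → T3) → T1 → T3) → T3) → (T3 → (T3 → T3) → T3) → T3 is all that's needed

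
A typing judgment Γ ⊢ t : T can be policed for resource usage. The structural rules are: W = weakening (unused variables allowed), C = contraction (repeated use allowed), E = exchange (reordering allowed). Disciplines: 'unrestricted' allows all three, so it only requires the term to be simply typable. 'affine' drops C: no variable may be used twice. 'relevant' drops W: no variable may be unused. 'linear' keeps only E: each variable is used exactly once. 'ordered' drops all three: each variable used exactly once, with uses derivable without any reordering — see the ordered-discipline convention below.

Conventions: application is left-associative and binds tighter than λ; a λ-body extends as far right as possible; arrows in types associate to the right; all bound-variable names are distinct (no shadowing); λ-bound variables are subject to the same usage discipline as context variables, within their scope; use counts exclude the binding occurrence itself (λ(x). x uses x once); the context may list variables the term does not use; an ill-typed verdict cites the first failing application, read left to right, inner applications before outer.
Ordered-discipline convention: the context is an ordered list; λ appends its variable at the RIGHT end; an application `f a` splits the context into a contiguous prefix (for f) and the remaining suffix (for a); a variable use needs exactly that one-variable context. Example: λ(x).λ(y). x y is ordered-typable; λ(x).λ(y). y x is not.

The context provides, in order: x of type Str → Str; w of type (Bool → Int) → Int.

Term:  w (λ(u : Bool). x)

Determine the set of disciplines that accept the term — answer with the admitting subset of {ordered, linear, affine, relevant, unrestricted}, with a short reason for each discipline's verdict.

accepted by: none
use counts: x=1, w=1, u [bound]=0
order of uses: w, x
typing: ill-typed: argument of type Bool → Str → Str where Bool → Int is required
ordered: ✗, the type mismatch rejects it
linear: ✗, not simply typable
affine: ✗, fails simple typing
relevant: ✗, a type mismatch blocks all five
unrestricted: ✗, the type mismatch rejects it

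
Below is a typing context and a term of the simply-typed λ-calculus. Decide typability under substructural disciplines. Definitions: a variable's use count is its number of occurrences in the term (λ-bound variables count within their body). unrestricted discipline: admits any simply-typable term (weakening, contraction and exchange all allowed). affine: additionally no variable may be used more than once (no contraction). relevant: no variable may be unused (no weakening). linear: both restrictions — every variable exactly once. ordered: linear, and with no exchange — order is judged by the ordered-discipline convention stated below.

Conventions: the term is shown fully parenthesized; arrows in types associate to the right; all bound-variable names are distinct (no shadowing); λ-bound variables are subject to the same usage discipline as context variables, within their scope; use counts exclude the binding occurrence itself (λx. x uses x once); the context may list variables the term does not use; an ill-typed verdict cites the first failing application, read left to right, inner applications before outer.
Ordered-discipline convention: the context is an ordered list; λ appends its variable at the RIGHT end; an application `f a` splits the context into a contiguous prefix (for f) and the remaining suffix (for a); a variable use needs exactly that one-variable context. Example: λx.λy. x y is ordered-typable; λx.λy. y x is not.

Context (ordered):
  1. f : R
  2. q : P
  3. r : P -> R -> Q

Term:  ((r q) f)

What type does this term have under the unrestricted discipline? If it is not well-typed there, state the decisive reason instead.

term : Q
counts: f: 1; q: 1; r: 1
use order (left to right): r, q, f
typing: ✓ — Q
per-discipline verdicts: ordered ✗ · linear ✓ · affine ✓ · relevant ✓ · unrestricted ✓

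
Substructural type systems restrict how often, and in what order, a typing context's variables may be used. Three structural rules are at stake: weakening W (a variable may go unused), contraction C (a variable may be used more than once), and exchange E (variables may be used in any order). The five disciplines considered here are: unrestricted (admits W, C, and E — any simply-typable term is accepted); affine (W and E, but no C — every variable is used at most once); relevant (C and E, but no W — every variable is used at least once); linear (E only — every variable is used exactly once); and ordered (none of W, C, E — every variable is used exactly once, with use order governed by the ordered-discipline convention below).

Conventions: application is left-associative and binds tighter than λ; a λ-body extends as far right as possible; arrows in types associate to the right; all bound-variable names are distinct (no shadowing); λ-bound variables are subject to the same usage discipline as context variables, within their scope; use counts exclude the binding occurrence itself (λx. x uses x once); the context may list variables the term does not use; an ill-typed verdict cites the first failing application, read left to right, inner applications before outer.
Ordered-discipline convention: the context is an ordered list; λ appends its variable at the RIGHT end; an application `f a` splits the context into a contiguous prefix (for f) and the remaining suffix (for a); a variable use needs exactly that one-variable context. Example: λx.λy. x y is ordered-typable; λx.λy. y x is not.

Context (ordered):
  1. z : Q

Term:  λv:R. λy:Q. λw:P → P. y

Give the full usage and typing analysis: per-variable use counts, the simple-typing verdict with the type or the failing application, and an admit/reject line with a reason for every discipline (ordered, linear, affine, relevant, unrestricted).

usage: z: 0, v (bound): 0, y (bound): 1, w (bound): 0
order of uses: y
typing: the term checks, with type R → Q → (P → P) → Q
ordered: ✗ — z, v, w never used (weakening)
linear: ✗ — z, v, w never used (weakening)
affine: ✓ — z, v, y, w: no repeats, contraction unneeded
relevant: ✗ — z, v, w never used (weakening)
unrestricted: ✓ — typability at R → Q → (P → P) → Q is all that's needed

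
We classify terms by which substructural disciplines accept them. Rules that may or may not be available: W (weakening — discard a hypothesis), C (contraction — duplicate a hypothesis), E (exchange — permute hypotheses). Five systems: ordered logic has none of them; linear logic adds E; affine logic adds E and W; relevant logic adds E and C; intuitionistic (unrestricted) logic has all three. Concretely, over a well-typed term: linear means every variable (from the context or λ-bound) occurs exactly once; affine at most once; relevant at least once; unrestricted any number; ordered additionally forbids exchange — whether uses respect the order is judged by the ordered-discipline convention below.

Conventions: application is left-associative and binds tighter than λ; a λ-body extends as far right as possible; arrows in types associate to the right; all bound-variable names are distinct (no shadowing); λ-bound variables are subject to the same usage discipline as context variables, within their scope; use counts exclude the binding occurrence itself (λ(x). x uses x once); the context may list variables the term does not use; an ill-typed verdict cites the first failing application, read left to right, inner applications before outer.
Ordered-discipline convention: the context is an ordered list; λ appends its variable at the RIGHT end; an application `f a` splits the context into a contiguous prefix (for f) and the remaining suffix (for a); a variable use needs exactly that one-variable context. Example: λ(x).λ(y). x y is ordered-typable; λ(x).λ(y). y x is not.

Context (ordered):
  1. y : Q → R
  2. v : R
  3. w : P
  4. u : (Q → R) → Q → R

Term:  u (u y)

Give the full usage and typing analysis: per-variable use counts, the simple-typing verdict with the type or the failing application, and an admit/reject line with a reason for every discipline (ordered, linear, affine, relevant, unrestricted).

variable uses: y: 1; v: 0; w: 0; u: 2
order of uses: u, u, y
typing: well-typed — term : Q → R
ordered: ✗ — uses contraction: u ×2; v, w never used (weakening)
linear: ✗ — uses contraction: u ×2; v, w never used (weakening)
affine: ✗ — uses contraction: u ×2
relevant: ✗ — v, w never used (weakening)
unrestricted: ✓ — well-typed at Q → R; no restrictions here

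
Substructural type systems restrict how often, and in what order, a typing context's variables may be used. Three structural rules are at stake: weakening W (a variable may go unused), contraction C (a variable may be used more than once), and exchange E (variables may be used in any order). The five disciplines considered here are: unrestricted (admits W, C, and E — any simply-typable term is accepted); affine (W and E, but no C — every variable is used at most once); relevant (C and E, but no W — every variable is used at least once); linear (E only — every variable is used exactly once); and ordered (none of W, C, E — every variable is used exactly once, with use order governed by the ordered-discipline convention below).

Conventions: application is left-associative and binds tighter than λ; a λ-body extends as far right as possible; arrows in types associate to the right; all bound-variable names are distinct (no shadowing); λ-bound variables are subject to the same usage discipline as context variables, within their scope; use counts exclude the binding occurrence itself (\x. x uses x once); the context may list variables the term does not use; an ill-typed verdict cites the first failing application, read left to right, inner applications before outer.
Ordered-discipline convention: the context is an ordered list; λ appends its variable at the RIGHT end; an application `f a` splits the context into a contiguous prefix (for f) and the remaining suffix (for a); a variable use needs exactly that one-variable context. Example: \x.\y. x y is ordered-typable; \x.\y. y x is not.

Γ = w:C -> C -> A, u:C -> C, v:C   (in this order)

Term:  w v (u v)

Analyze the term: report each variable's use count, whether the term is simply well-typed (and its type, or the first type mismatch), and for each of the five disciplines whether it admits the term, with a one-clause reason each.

counts: w ×1, u ×1, v ×2
use order (left to right): w, v, u, v
typing: ✓ — A
ordered: ✗ — uses contraction: v ×2
linear: ✗ — uses contraction: v ×2
affine: ✗ — uses contraction: v ×2
relevant: ✓ — every one of w, u, v appears
unrestricted: ✓ — well-typed at A; no restrictions here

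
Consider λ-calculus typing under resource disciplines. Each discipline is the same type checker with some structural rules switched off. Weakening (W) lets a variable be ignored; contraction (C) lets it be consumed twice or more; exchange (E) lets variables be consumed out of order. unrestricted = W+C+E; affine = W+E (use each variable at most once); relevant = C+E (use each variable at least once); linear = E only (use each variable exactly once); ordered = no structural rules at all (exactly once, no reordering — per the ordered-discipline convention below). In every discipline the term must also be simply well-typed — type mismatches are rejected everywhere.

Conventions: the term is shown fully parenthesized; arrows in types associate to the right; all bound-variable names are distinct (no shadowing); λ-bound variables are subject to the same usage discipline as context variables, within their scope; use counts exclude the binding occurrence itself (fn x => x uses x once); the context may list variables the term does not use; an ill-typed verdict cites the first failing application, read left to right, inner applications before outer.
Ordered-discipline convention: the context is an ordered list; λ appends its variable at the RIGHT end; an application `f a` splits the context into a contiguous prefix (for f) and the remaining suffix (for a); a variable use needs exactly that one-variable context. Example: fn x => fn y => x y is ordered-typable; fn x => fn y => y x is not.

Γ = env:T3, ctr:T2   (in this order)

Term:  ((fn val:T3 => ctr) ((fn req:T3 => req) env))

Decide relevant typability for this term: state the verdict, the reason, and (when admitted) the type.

no — val never used (weakening)
variable uses: env: 1×; ctr: 1×; val [bound]: 0×; req [bound]: 1×
left-to-right use order: ctr, req, env
typing: well-typed at T2
across the five disciplines: ordered ✗; linear ✗; affine ✓; relevant ✗; unrestricted ✓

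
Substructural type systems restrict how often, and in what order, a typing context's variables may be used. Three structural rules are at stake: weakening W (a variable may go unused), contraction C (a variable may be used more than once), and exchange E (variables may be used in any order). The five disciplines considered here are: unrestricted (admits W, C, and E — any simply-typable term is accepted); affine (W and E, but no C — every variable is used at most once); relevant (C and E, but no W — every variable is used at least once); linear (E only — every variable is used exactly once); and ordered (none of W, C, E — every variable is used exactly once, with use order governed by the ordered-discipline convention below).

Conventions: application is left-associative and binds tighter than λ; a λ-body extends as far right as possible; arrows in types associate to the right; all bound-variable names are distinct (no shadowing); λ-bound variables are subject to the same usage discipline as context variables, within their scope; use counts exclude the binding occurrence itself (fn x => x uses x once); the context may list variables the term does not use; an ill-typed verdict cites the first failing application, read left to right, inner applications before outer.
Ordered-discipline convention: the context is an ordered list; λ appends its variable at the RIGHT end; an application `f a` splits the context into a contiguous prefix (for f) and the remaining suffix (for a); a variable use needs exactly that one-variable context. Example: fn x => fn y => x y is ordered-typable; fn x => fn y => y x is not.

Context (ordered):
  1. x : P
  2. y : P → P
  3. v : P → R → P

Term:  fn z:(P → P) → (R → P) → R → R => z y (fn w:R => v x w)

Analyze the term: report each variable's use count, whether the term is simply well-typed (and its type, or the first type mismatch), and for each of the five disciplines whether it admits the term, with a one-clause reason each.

use counts: x=1; y=1; v=1; z (λ-bound)=1; w (λ-bound)=1
left-to-right use order: z, y, v, x, w
typing: well-typed — term : ((P → P) → (R → P) → R → R) → R → R
ordered: ✗ — no ordered split (uses run z, y, v, x, w)
linear: ✓ — exactly-once usage across x, y, v, z, w
affine: ✓ — no duplicate uses among x, y, v, z, w
relevant: ✓ — at least one use each (x, y, v, z, w)
unrestricted: ✓ — simply typable at ((P → P) → (R → P) → R → R) → R → R; W, C, E all held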